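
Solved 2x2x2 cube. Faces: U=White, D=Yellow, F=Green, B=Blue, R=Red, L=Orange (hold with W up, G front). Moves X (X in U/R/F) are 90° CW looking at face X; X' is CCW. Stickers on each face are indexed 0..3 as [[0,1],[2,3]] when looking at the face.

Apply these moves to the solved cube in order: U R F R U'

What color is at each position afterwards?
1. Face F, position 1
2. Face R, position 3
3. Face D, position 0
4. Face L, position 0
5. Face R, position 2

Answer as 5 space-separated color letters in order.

After move 1 (U): U=WWWW F=RRGG R=BBRR B=OOBB L=GGOO
After move 2 (R): R=RBRB U=WRWG F=RYGY D=YBYO B=WOWB
After move 3 (F): F=GRYY U=WROG R=WBGB D=RRYO L=GYOB
After move 4 (R): R=GWBB U=WROY F=GRYO D=RWYW B=GORB
After move 5 (U'): U=RYWO F=GYYO R=GRBB B=GWRB L=GOOB
Query 1: F[1] = Y
Query 2: R[3] = B
Query 3: D[0] = R
Query 4: L[0] = G
Query 5: R[2] = B

Answer: Y B R G B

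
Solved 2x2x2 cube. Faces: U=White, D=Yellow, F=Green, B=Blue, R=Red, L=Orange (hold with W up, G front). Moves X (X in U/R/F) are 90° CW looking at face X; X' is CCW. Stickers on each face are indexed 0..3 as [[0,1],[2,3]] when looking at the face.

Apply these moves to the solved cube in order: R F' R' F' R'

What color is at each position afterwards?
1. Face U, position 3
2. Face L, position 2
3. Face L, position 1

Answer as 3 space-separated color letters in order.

Answer: B O W

Derivation:
After move 1 (R): R=RRRR U=WGWG F=GYGY D=YBYB B=WBWB
After move 2 (F'): F=YYGG U=WGRR R=BRYR D=OOYB L=OGOW
After move 3 (R'): R=RRBY U=WWRW F=YGGR D=OYYG B=BBOB
After move 4 (F'): F=GRYG U=WWRB R=YROY D=GWYG L=OWOR
After move 5 (R'): R=RYYO U=WORB F=GWYB D=GRYG B=GBWB
Query 1: U[3] = B
Query 2: L[2] = O
Query 3: L[1] = W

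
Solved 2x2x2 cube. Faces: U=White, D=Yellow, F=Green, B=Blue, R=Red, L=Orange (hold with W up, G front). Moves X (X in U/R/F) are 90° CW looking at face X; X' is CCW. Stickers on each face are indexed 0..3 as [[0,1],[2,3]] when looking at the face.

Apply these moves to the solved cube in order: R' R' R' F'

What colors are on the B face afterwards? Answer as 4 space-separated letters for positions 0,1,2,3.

Answer: W B W B

Derivation:
After move 1 (R'): R=RRRR U=WBWB F=GWGW D=YGYG B=YBYB
After move 2 (R'): R=RRRR U=WYWY F=GBGB D=YWYW B=GBGB
After move 3 (R'): R=RRRR U=WGWG F=GYGY D=YBYB B=WBWB
After move 4 (F'): F=YYGG U=WGRR R=BRYR D=OOYB L=OGOW
Query: B face = WBWB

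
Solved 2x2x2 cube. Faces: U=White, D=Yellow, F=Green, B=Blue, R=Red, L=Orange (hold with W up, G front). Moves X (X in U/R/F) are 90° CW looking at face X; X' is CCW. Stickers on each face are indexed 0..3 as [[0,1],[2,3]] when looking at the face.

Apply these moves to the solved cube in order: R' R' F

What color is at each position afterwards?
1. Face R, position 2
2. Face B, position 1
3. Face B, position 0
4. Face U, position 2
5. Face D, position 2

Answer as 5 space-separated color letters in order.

After move 1 (R'): R=RRRR U=WBWB F=GWGW D=YGYG B=YBYB
After move 2 (R'): R=RRRR U=WYWY F=GBGB D=YWYW B=GBGB
After move 3 (F): F=GGBB U=WYOO R=WRYR D=RRYW L=OYOW
Query 1: R[2] = Y
Query 2: B[1] = B
Query 3: B[0] = G
Query 4: U[2] = O
Query 5: D[2] = Y

Answer: Y B G O Y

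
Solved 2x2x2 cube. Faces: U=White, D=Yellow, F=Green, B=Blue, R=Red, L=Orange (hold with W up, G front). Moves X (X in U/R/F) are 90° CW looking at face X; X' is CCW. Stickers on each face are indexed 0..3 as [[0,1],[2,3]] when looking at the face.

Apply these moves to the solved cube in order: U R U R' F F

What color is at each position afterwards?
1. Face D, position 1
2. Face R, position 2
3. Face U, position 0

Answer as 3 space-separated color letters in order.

After move 1 (U): U=WWWW F=RRGG R=BBRR B=OOBB L=GGOO
After move 2 (R): R=RBRB U=WRWG F=RYGY D=YBYO B=WOWB
After move 3 (U): U=WWGR F=RBGY R=WORB B=GGWB L=RYOO
After move 4 (R'): R=OBWR U=WWGG F=RWGR D=YBYY B=OGBB
After move 5 (F): F=GRRW U=WWOY R=GBGR D=WOYY L=RYOB
After move 6 (F): F=RGWR U=WWBY R=OBYR D=GGYY L=RWOO
Query 1: D[1] = G
Query 2: R[2] = Y
Query 3: U[0] = W

Answer: G Y W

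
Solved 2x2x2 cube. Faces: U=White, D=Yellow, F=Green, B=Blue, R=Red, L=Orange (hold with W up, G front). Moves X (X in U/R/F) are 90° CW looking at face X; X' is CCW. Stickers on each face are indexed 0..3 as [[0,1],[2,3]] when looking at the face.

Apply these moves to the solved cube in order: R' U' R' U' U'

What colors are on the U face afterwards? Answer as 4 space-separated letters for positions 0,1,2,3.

Answer: R W Y B

Derivation:
After move 1 (R'): R=RRRR U=WBWB F=GWGW D=YGYG B=YBYB
After move 2 (U'): U=BBWW F=OOGW R=GWRR B=RRYB L=YBOO
After move 3 (R'): R=WRGR U=BYWR F=OBGW D=YOYW B=GRGB
After move 4 (U'): U=YRBW F=YBGW R=OBGR B=WRGB L=GROO
After move 5 (U'): U=RWYB F=GRGW R=YBGR B=OBGB L=WROO
Query: U face = RWYB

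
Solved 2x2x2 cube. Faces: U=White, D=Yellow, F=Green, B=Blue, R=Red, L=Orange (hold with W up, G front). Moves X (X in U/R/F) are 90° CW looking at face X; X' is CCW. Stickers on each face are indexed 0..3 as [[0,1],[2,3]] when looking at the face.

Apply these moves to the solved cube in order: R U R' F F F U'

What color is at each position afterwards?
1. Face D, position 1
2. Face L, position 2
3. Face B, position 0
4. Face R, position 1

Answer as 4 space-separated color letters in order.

Answer: O O R G

Derivation:
After move 1 (R): R=RRRR U=WGWG F=GYGY D=YBYB B=WBWB
After move 2 (U): U=WWGG F=RRGY R=WBRR B=OOWB L=GYOO
After move 3 (R'): R=BRWR U=WWGO F=RWGG D=YRYY B=BOBB
After move 4 (F): F=GRGW U=WWOY R=GROR D=WBYY L=GYOR
After move 5 (F): F=GGWR U=WWRY R=ORYR D=OGYY L=GWOB
After move 6 (F): F=WGRG U=WWBW R=RRYR D=YOYY L=GOOG
After move 7 (U'): U=WWWB F=GORG R=WGYR B=RRBB L=BOOG
Query 1: D[1] = O
Query 2: L[2] = O
Query 3: B[0] = R
Query 4: R[1] = G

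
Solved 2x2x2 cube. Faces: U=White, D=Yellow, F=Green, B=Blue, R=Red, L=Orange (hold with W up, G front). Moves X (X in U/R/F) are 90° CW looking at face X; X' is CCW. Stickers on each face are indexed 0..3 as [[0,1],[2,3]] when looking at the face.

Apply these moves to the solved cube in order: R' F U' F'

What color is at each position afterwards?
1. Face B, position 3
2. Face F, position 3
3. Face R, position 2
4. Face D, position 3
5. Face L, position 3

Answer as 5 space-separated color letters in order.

Answer: B W R G W

Derivation:
After move 1 (R'): R=RRRR U=WBWB F=GWGW D=YGYG B=YBYB
After move 2 (F): F=GGWW U=WBOO R=WRBR D=RRYG L=OYOG
After move 3 (U'): U=BOWO F=OYWW R=GGBR B=WRYB L=YBOG
After move 4 (F'): F=YWOW U=BOGB R=RGRR D=BGYG L=YOOW
Query 1: B[3] = B
Query 2: F[3] = W
Query 3: R[2] = R
Query 4: D[3] = G
Query 5: L[3] = W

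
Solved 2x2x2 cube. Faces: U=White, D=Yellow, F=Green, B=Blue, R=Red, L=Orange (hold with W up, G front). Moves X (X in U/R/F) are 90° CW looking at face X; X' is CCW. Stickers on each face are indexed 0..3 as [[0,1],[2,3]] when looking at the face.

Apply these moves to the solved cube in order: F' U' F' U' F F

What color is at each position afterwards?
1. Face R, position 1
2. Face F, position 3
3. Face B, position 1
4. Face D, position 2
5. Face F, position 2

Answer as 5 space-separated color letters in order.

Answer: G B G Y R

Derivation:
After move 1 (F'): F=GGGG U=WWRR R=YRYR D=OOYY L=OWOW
After move 2 (U'): U=WRWR F=OWGG R=GGYR B=YRBB L=BBOW
After move 3 (F'): F=WGOG U=WRGY R=OGOR D=BWYY L=BROW
After move 4 (U'): U=RYWG F=BROG R=WGOR B=OGBB L=YROW
After move 5 (F): F=OBGR U=RYWR R=WGGR D=OWYY L=YBOW
After move 6 (F): F=GORB U=RYWB R=WGRR D=GWYY L=YOOW
Query 1: R[1] = G
Query 2: F[3] = B
Query 3: B[1] = G
Query 4: D[2] = Y
Query 5: F[2] = R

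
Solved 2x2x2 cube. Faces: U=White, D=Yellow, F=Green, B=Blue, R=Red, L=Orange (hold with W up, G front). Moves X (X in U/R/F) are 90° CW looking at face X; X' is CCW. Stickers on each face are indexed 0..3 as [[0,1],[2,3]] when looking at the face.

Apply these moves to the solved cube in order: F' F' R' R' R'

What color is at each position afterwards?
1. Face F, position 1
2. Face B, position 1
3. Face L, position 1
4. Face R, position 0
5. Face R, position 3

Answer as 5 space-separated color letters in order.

Answer: W B R O R

Derivation:
After move 1 (F'): F=GGGG U=WWRR R=YRYR D=OOYY L=OWOW
After move 2 (F'): F=GGGG U=WWYY R=OROR D=WWYY L=OROR
After move 3 (R'): R=RROO U=WBYB F=GWGY D=WGYG B=YBWB
After move 4 (R'): R=RORO U=WWYY F=GBGB D=WWYY B=GBGB
After move 5 (R'): R=OORR U=WGYG F=GWGY D=WBYB B=YBWB
Query 1: F[1] = W
Query 2: B[1] = B
Query 3: L[1] = R
Query 4: R[0] = O
Query 5: R[3] = R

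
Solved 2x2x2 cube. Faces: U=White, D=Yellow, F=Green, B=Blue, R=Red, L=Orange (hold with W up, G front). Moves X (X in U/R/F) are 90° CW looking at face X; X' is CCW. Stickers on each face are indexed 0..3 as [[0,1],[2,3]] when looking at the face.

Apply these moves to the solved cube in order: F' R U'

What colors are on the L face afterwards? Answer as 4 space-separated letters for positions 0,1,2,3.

After move 1 (F'): F=GGGG U=WWRR R=YRYR D=OOYY L=OWOW
After move 2 (R): R=YYRR U=WGRG F=GOGY D=OBYB B=RBWB
After move 3 (U'): U=GGWR F=OWGY R=GORR B=YYWB L=RBOW
Query: L face = RBOW

Answer: R B O W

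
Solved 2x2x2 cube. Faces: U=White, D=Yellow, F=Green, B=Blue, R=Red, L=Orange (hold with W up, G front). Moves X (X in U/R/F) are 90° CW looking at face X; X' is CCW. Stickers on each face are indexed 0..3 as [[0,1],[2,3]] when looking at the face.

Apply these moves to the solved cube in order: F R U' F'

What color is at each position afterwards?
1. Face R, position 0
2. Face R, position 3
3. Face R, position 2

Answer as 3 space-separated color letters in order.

Answer: B R R

Derivation:
After move 1 (F): F=GGGG U=WWOO R=WRWR D=RRYY L=OYOY
After move 2 (R): R=WWRR U=WGOG F=GRGY D=RBYB B=OBWB
After move 3 (U'): U=GGWO F=OYGY R=GRRR B=WWWB L=OBOY
After move 4 (F'): F=YYOG U=GGGR R=BRRR D=BYYB L=OOOW
Query 1: R[0] = B
Query 2: R[3] = R
Query 3: R[2] = R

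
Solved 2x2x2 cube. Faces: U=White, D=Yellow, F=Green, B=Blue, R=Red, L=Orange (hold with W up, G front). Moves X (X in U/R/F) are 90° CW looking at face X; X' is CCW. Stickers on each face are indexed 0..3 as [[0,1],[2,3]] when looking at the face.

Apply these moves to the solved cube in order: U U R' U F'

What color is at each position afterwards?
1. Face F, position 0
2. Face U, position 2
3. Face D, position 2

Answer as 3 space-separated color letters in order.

Answer: R Y Y

Derivation:
After move 1 (U): U=WWWW F=RRGG R=BBRR B=OOBB L=GGOO
After move 2 (U): U=WWWW F=BBGG R=OORR B=GGBB L=RROO
After move 3 (R'): R=OROR U=WBWG F=BWGW D=YBYG B=YGYB
After move 4 (U): U=WWGB F=ORGW R=YGOR B=RRYB L=BWOO
After move 5 (F'): F=RWOG U=WWYO R=BGYR D=WOYG L=BBOG
Query 1: F[0] = R
Query 2: U[2] = Y
Query 3: D[2] = Y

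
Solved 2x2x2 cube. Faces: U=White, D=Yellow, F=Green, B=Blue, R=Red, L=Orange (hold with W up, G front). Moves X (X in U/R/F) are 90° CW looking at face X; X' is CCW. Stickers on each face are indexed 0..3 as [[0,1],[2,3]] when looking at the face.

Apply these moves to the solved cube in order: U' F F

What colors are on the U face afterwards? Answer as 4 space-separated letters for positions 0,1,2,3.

After move 1 (U'): U=WWWW F=OOGG R=GGRR B=RRBB L=BBOO
After move 2 (F): F=GOGO U=WWOB R=WGWR D=RGYY L=BYOY
After move 3 (F): F=GGOO U=WWYY R=OGBR D=WWYY L=BROG
Query: U face = WWYY

Answer: W W Y Y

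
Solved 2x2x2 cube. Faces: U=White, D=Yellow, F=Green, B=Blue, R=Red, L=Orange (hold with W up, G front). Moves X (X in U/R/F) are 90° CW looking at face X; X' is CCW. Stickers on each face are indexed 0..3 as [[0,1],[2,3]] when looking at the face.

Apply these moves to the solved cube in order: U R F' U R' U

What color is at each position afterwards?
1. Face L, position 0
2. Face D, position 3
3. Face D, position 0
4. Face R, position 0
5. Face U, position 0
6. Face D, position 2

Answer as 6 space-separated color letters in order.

After move 1 (U): U=WWWW F=RRGG R=BBRR B=OOBB L=GGOO
After move 2 (R): R=RBRB U=WRWG F=RYGY D=YBYO B=WOWB
After move 3 (F'): F=YYRG U=WRRR R=BBYB D=GOYO L=GGOW
After move 4 (U): U=RWRR F=BBRG R=WOYB B=GGWB L=YYOW
After move 5 (R'): R=OBWY U=RWRG F=BWRR D=GBYG B=OGOB
After move 6 (U): U=RRGW F=OBRR R=OGWY B=YYOB L=BWOW
Query 1: L[0] = B
Query 2: D[3] = G
Query 3: D[0] = G
Query 4: R[0] = O
Query 5: U[0] = R
Query 6: D[2] = Y

Answer: B G G O R Y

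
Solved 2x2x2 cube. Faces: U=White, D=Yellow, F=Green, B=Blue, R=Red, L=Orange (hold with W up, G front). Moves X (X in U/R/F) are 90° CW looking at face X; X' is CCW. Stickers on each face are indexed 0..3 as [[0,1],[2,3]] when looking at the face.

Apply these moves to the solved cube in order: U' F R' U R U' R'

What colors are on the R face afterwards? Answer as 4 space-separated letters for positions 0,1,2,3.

Answer: O R G W

Derivation:
After move 1 (U'): U=WWWW F=OOGG R=GGRR B=RRBB L=BBOO
After move 2 (F): F=GOGO U=WWOB R=WGWR D=RGYY L=BYOY
After move 3 (R'): R=GRWW U=WBOR F=GWGB D=ROYO B=YRGB
After move 4 (U): U=OWRB F=GRGB R=YRWW B=BYGB L=GWOY
After move 5 (R): R=WYWR U=ORRB F=GOGO D=RGYB B=BYWB
After move 6 (U'): U=RBOR F=GWGO R=GOWR B=WYWB L=BYOY
After move 7 (R'): R=ORGW U=RWOW F=GBGR D=RWYO B=BYGB
Query: R face = ORGW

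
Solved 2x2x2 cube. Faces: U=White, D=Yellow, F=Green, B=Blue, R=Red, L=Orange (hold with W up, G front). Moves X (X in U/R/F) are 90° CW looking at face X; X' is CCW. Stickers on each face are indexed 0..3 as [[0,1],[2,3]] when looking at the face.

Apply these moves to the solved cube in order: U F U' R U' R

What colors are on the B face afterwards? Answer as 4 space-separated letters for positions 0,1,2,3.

After move 1 (U): U=WWWW F=RRGG R=BBRR B=OOBB L=GGOO
After move 2 (F): F=GRGR U=WWOG R=WBWR D=RBYY L=GYOY
After move 3 (U'): U=WGWO F=GYGR R=GRWR B=WBBB L=OOOY
After move 4 (R): R=WGRR U=WYWR F=GBGY D=RBYW B=OBGB
After move 5 (U'): U=YRWW F=OOGY R=GBRR B=WGGB L=OBOY
After move 6 (R): R=RGRB U=YOWY F=OBGW D=RGYW B=WGRB
Query: B face = WGRB

Answer: W G R B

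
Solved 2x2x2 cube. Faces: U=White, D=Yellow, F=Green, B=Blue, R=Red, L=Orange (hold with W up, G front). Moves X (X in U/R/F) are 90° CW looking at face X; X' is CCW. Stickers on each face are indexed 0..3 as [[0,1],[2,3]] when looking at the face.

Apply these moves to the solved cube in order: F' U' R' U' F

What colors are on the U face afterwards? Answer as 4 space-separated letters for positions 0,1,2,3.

Answer: B Y W R

Derivation:
After move 1 (F'): F=GGGG U=WWRR R=YRYR D=OOYY L=OWOW
After move 2 (U'): U=WRWR F=OWGG R=GGYR B=YRBB L=BBOW
After move 3 (R'): R=GRGY U=WBWY F=ORGR D=OWYG B=YROB
After move 4 (U'): U=BYWW F=BBGR R=ORGY B=GROB L=YROW
After move 5 (F): F=GBRB U=BYWR R=WRWY D=GOYG L=YOOW
Query: U face = BYWR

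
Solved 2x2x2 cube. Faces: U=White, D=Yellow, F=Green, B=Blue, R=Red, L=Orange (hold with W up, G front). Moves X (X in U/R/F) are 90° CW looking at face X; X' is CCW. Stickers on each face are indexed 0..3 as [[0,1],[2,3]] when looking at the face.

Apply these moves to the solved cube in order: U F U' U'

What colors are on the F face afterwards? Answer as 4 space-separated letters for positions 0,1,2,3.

After move 1 (U): U=WWWW F=RRGG R=BBRR B=OOBB L=GGOO
After move 2 (F): F=GRGR U=WWOG R=WBWR D=RBYY L=GYOY
After move 3 (U'): U=WGWO F=GYGR R=GRWR B=WBBB L=OOOY
After move 4 (U'): U=GOWW F=OOGR R=GYWR B=GRBB L=WBOY
Query: F face = OOGR

Answer: O O G R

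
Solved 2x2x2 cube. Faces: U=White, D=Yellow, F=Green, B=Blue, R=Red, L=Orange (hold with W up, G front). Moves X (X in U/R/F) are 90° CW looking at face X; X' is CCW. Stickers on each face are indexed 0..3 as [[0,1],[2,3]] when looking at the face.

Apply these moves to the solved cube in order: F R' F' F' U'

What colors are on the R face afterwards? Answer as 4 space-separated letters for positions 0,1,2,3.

Answer: O G Y W

Derivation:
After move 1 (F): F=GGGG U=WWOO R=WRWR D=RRYY L=OYOY
After move 2 (R'): R=RRWW U=WBOB F=GWGO D=RGYG B=YBRB
After move 3 (F'): F=WOGG U=WBRW R=GRRW D=YYYG L=OBOO
After move 4 (F'): F=OGWG U=WBGR R=YRYW D=BOYG L=OWOR
After move 5 (U'): U=BRWG F=OWWG R=OGYW B=YRRB L=YBOR
Query: R face = OGYW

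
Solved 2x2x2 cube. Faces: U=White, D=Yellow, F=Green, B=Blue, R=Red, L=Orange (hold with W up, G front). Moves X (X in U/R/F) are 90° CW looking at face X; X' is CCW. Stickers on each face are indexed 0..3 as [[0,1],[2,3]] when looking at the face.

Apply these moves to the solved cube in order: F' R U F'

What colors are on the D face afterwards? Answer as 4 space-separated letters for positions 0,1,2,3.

Answer: O W Y B

Derivation:
After move 1 (F'): F=GGGG U=WWRR R=YRYR D=OOYY L=OWOW
After move 2 (R): R=YYRR U=WGRG F=GOGY D=OBYB B=RBWB
After move 3 (U): U=RWGG F=YYGY R=RBRR B=OWWB L=GOOW
After move 4 (F'): F=YYYG U=RWRR R=BBOR D=OWYB L=GGOG
Query: D face = OWYB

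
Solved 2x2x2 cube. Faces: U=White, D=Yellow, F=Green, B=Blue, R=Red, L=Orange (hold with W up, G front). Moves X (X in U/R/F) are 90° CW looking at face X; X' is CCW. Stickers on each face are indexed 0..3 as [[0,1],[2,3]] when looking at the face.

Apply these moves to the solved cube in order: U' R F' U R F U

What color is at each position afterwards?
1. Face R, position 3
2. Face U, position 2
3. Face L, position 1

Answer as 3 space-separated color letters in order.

Answer: R Y B

Derivation:
After move 1 (U'): U=WWWW F=OOGG R=GGRR B=RRBB L=BBOO
After move 2 (R): R=RGRG U=WOWG F=OYGY D=YBYR B=WRWB
After move 3 (F'): F=YYOG U=WORR R=BGYG D=BOYR L=BGOW
After move 4 (U): U=RWRO F=BGOG R=WRYG B=BGWB L=YYOW
After move 5 (R): R=YWGR U=RGRG F=BOOR D=BWYB B=OGWB
After move 6 (F): F=OBRO U=RGWY R=RWGR D=GYYB L=YBOW
After move 7 (U): U=WRYG F=RWRO R=OGGR B=YBWB L=OBOW
Query 1: R[3] = R
Query 2: U[2] = Y
Query 3: L[1] = B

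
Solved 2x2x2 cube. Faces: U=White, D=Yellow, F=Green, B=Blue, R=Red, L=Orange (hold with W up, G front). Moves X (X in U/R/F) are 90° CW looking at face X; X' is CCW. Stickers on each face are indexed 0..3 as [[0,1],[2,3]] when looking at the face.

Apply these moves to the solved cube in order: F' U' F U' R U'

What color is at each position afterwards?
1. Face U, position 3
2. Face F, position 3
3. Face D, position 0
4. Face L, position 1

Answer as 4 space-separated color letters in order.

Answer: W Y Y G

Derivation:
After move 1 (F'): F=GGGG U=WWRR R=YRYR D=OOYY L=OWOW
After move 2 (U'): U=WRWR F=OWGG R=GGYR B=YRBB L=BBOW
After move 3 (F): F=GOGW U=WRWB R=WGRR D=YGYY L=BOOO
After move 4 (U'): U=RBWW F=BOGW R=GORR B=WGBB L=YROO
After move 5 (R): R=RGRO U=ROWW F=BGGY D=YBYW B=WGBB
After move 6 (U'): U=OWRW F=YRGY R=BGRO B=RGBB L=WGOO
Query 1: U[3] = W
Query 2: F[3] = Y
Query 3: D[0] = Y
Query 4: L[1] = G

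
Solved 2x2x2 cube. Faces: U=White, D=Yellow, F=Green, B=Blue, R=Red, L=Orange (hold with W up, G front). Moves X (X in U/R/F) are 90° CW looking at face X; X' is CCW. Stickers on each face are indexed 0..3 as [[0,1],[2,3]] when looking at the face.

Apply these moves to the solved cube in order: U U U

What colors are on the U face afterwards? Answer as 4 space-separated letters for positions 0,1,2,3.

After move 1 (U): U=WWWW F=RRGG R=BBRR B=OOBB L=GGOO
After move 2 (U): U=WWWW F=BBGG R=OORR B=GGBB L=RROO
After move 3 (U): U=WWWW F=OOGG R=GGRR B=RRBB L=BBOO
Query: U face = WWWW

Answer: W W W W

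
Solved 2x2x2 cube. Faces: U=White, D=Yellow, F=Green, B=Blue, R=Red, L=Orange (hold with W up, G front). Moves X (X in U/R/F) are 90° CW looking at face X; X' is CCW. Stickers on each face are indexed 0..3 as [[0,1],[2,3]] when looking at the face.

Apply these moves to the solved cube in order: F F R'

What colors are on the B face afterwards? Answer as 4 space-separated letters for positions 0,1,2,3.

Answer: Y B W B

Derivation:
After move 1 (F): F=GGGG U=WWOO R=WRWR D=RRYY L=OYOY
After move 2 (F): F=GGGG U=WWYY R=OROR D=WWYY L=OROR
After move 3 (R'): R=RROO U=WBYB F=GWGY D=WGYG B=YBWB
Query: B face = YBWB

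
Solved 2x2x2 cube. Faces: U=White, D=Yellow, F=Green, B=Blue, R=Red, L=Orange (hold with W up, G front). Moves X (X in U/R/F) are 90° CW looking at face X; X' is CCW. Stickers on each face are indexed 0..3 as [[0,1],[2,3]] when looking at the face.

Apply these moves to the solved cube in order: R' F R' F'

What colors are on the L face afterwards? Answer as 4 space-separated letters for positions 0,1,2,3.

After move 1 (R'): R=RRRR U=WBWB F=GWGW D=YGYG B=YBYB
After move 2 (F): F=GGWW U=WBOO R=WRBR D=RRYG L=OYOG
After move 3 (R'): R=RRWB U=WYOY F=GBWO D=RGYW B=GBRB
After move 4 (F'): F=BOGW U=WYRW R=GRRB D=YGYW L=OYOO
Query: L face = OYOO

Answer: O Y O O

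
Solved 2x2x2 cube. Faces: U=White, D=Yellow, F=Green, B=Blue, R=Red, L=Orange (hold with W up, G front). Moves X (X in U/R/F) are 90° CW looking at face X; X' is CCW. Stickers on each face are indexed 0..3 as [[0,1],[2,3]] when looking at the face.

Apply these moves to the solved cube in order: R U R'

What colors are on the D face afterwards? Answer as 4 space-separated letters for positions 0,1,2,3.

After move 1 (R): R=RRRR U=WGWG F=GYGY D=YBYB B=WBWB
After move 2 (U): U=WWGG F=RRGY R=WBRR B=OOWB L=GYOO
After move 3 (R'): R=BRWR U=WWGO F=RWGG D=YRYY B=BOBB
Query: D face = YRYY

Answer: Y R Y Y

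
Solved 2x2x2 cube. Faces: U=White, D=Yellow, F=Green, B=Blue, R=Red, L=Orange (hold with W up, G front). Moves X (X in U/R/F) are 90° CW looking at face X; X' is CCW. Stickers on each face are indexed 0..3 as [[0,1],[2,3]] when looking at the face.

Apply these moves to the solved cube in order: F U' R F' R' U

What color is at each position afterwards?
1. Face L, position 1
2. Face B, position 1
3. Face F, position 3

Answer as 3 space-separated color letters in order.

Answer: Y G R

Derivation:
After move 1 (F): F=GGGG U=WWOO R=WRWR D=RRYY L=OYOY
After move 2 (U'): U=WOWO F=OYGG R=GGWR B=WRBB L=BBOY
After move 3 (R): R=WGRG U=WYWG F=ORGY D=RBYW B=OROB
After move 4 (F'): F=RYOG U=WYWR R=BGRG D=BYYW L=BGOW
After move 5 (R'): R=GGBR U=WOWO F=RYOR D=BYYG B=WRYB
After move 6 (U): U=WWOO F=GGOR R=WRBR B=BGYB L=RYOW
Query 1: L[1] = Y
Query 2: B[1] = G
Query 3: F[3] = R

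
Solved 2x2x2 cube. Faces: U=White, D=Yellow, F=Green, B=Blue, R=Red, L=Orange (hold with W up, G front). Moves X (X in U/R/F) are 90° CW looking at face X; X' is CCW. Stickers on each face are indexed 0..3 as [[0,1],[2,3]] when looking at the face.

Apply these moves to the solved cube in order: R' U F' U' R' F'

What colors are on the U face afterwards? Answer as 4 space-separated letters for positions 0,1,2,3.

After move 1 (R'): R=RRRR U=WBWB F=GWGW D=YGYG B=YBYB
After move 2 (U): U=WWBB F=RRGW R=YBRR B=OOYB L=GWOO
After move 3 (F'): F=RWRG U=WWYR R=GBYR D=WOYG L=GBOB
After move 4 (U'): U=WRWY F=GBRG R=RWYR B=GBYB L=OOOB
After move 5 (R'): R=WRRY U=WYWG F=GRRY D=WBYG B=GBOB
After move 6 (F'): F=RYGR U=WYWR R=BRWY D=OBYG L=OGOW
Query: U face = WYWR

Answer: W Y W R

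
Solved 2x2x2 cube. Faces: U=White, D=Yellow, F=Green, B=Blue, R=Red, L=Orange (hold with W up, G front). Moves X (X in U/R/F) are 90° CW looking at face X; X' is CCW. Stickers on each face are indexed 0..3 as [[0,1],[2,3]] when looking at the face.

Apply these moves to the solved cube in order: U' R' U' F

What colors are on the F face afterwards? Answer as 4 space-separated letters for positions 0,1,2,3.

Answer: G B W B

Derivation:
After move 1 (U'): U=WWWW F=OOGG R=GGRR B=RRBB L=BBOO
After move 2 (R'): R=GRGR U=WBWR F=OWGW D=YOYG B=YRYB
After move 3 (U'): U=BRWW F=BBGW R=OWGR B=GRYB L=YROO
After move 4 (F): F=GBWB U=BROR R=WWWR D=GOYG L=YYOO
Query: F face = GBWB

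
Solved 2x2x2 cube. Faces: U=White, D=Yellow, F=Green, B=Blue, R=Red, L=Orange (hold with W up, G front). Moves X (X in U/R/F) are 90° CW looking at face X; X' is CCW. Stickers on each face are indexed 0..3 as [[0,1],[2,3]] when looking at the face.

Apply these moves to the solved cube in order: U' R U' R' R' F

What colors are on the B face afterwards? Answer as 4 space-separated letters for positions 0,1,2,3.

Answer: Y G B B

Derivation:
After move 1 (U'): U=WWWW F=OOGG R=GGRR B=RRBB L=BBOO
After move 2 (R): R=RGRG U=WOWG F=OYGY D=YBYR B=WRWB
After move 3 (U'): U=OGWW F=BBGY R=OYRG B=RGWB L=WROO
After move 4 (R'): R=YGOR U=OWWR F=BGGW D=YBYY B=RGBB
After move 5 (R'): R=GRYO U=OBWR F=BWGR D=YGYW B=YGBB
After move 6 (F): F=GBRW U=OBOR R=WRRO D=YGYW L=WYOG
Query: B face = YGBB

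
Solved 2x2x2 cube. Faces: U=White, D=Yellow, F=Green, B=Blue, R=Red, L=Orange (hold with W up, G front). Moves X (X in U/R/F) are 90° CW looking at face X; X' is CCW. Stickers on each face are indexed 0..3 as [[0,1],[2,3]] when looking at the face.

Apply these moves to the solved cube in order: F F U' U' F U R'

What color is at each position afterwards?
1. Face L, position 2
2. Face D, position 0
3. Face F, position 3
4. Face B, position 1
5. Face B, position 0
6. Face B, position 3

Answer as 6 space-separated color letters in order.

After move 1 (F): F=GGGG U=WWOO R=WRWR D=RRYY L=OYOY
After move 2 (F): F=GGGG U=WWYY R=OROR D=WWYY L=OROR
After move 3 (U'): U=WYWY F=ORGG R=GGOR B=ORBB L=BBOR
After move 4 (U'): U=YYWW F=BBGG R=OROR B=GGBB L=OROR
After move 5 (F): F=GBGB U=YYRR R=WRWR D=OOYY L=OWOW
After move 6 (U): U=RYRY F=WRGB R=GGWR B=OWBB L=GBOW
After move 7 (R'): R=GRGW U=RBRO F=WYGY D=ORYB B=YWOB
Query 1: L[2] = O
Query 2: D[0] = O
Query 3: F[3] = Y
Query 4: B[1] = W
Query 5: B[0] = Y
Query 6: B[3] = B

Answer: O O Y W Y B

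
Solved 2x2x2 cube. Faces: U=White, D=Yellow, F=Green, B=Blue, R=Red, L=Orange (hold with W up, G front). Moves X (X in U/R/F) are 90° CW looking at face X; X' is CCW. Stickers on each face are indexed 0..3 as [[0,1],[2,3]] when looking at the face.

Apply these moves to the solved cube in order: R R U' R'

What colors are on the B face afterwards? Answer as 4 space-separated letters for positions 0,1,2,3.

After move 1 (R): R=RRRR U=WGWG F=GYGY D=YBYB B=WBWB
After move 2 (R): R=RRRR U=WYWY F=GBGB D=YWYW B=GBGB
After move 3 (U'): U=YYWW F=OOGB R=GBRR B=RRGB L=GBOO
After move 4 (R'): R=BRGR U=YGWR F=OYGW D=YOYB B=WRWB
Query: B face = WRWB

Answer: W R W B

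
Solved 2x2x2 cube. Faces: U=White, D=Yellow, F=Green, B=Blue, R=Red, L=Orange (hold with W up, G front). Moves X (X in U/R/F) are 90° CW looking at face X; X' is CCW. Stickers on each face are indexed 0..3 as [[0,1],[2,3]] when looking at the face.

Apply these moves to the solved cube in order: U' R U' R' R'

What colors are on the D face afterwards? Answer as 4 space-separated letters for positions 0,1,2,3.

After move 1 (U'): U=WWWW F=OOGG R=GGRR B=RRBB L=BBOO
After move 2 (R): R=RGRG U=WOWG F=OYGY D=YBYR B=WRWB
After move 3 (U'): U=OGWW F=BBGY R=OYRG B=RGWB L=WROO
After move 4 (R'): R=YGOR U=OWWR F=BGGW D=YBYY B=RGBB
After move 5 (R'): R=GRYO U=OBWR F=BWGR D=YGYW B=YGBB
Query: D face = YGYW

Answer: Y G Y W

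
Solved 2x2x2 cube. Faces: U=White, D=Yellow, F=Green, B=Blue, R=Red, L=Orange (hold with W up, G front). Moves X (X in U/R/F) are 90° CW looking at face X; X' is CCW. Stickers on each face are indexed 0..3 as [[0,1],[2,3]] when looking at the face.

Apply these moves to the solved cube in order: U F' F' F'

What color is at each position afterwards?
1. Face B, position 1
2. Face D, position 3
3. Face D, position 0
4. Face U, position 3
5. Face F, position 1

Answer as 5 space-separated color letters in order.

Answer: O Y R G R

Derivation:
After move 1 (U): U=WWWW F=RRGG R=BBRR B=OOBB L=GGOO
After move 2 (F'): F=RGRG U=WWBR R=YBYR D=GOYY L=GWOW
After move 3 (F'): F=GGRR U=WWYY R=OBGR D=WWYY L=GROB
After move 4 (F'): F=GRGR U=WWOG R=WBWR D=RBYY L=GYOY
Query 1: B[1] = O
Query 2: D[3] = Y
Query 3: D[0] = R
Query 4: U[3] = G
Query 5: F[1] = R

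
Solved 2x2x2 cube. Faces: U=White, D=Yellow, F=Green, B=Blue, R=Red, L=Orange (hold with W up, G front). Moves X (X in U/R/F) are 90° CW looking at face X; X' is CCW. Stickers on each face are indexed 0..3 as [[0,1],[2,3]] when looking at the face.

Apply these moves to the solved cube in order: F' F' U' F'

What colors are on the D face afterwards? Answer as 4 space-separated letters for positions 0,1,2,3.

After move 1 (F'): F=GGGG U=WWRR R=YRYR D=OOYY L=OWOW
After move 2 (F'): F=GGGG U=WWYY R=OROR D=WWYY L=OROR
After move 3 (U'): U=WYWY F=ORGG R=GGOR B=ORBB L=BBOR
After move 4 (F'): F=RGOG U=WYGO R=WGWR D=BRYY L=BYOW
Query: D face = BRYY

Answer: B R Y Y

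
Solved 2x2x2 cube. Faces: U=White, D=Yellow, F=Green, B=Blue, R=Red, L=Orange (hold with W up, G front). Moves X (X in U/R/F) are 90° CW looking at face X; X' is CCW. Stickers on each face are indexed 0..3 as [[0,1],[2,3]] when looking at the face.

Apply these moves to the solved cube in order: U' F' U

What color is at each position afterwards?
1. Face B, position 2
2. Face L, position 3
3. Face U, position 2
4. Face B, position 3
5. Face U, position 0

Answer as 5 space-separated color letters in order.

After move 1 (U'): U=WWWW F=OOGG R=GGRR B=RRBB L=BBOO
After move 2 (F'): F=OGOG U=WWGR R=YGYR D=BOYY L=BWOW
After move 3 (U): U=GWRW F=YGOG R=RRYR B=BWBB L=OGOW
Query 1: B[2] = B
Query 2: L[3] = W
Query 3: U[2] = R
Query 4: B[3] = B
Query 5: U[0] = G

Answer: B W R B G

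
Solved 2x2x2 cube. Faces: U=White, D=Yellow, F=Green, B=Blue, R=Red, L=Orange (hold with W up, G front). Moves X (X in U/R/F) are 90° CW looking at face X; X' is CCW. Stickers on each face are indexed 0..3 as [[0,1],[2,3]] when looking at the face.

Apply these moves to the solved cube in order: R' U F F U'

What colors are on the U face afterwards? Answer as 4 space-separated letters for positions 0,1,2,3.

Answer: W Y W G

Derivation:
After move 1 (R'): R=RRRR U=WBWB F=GWGW D=YGYG B=YBYB
After move 2 (U): U=WWBB F=RRGW R=YBRR B=OOYB L=GWOO
After move 3 (F): F=GRWR U=WWOW R=BBBR D=RYYG L=GYOG
After move 4 (F): F=WGRR U=WWGY R=OBWR D=BBYG L=GROY
After move 5 (U'): U=WYWG F=GRRR R=WGWR B=OBYB L=OOOY
Query: U face = WYWG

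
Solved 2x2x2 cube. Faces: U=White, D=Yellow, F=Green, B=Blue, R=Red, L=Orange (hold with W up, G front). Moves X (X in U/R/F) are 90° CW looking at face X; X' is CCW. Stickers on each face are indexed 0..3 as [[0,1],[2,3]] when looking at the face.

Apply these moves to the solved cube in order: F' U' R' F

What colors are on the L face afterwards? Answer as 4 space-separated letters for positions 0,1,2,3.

After move 1 (F'): F=GGGG U=WWRR R=YRYR D=OOYY L=OWOW
After move 2 (U'): U=WRWR F=OWGG R=GGYR B=YRBB L=BBOW
After move 3 (R'): R=GRGY U=WBWY F=ORGR D=OWYG B=YROB
After move 4 (F): F=GORR U=WBWB R=WRYY D=GGYG L=BOOW
Query: L face = BOOW

Answer: B O O W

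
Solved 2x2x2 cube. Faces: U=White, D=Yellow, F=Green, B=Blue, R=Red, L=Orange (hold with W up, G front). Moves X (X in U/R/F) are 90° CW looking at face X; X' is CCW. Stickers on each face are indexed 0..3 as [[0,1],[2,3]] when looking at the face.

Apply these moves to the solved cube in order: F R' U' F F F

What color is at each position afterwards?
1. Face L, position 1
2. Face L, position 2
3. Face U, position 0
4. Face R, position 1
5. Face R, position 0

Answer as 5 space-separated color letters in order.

After move 1 (F): F=GGGG U=WWOO R=WRWR D=RRYY L=OYOY
After move 2 (R'): R=RRWW U=WBOB F=GWGO D=RGYG B=YBRB
After move 3 (U'): U=BBWO F=OYGO R=GWWW B=RRRB L=YBOY
After move 4 (F): F=GOOY U=BBYB R=WWOW D=WGYG L=YROG
After move 5 (F): F=OGYO U=BBGR R=YWBW D=OWYG L=YWOG
After move 6 (F): F=YOOG U=BBGW R=GWRW D=BYYG L=YOOW
Query 1: L[1] = O
Query 2: L[2] = O
Query 3: U[0] = B
Query 4: R[1] = W
Query 5: R[0] = G

Answer: O O B W G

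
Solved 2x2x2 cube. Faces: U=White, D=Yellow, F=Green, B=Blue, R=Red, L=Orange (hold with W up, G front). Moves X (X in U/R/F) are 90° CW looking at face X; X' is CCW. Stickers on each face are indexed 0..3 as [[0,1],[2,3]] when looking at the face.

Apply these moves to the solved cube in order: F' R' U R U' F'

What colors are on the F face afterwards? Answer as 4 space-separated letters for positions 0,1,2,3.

Answer: W G G G

Derivation:
After move 1 (F'): F=GGGG U=WWRR R=YRYR D=OOYY L=OWOW
After move 2 (R'): R=RRYY U=WBRB F=GWGR D=OGYG B=YBOB
After move 3 (U): U=RWBB F=RRGR R=YBYY B=OWOB L=GWOW
After move 4 (R): R=YYYB U=RRBR F=RGGG D=OOYO B=BWWB
After move 5 (U'): U=RRRB F=GWGG R=RGYB B=YYWB L=BWOW
After move 6 (F'): F=WGGG U=RRRY R=OGOB D=WWYO L=BBOR
Query: F face = WGGG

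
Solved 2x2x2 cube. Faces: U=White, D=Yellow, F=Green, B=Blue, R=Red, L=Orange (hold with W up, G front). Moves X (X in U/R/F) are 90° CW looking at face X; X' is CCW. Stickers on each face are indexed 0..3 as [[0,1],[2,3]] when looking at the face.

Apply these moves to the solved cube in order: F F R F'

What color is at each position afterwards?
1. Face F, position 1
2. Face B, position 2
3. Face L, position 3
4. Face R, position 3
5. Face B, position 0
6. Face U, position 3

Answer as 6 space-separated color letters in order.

Answer: Y W Y R Y R

Derivation:
After move 1 (F): F=GGGG U=WWOO R=WRWR D=RRYY L=OYOY
After move 2 (F): F=GGGG U=WWYY R=OROR D=WWYY L=OROR
After move 3 (R): R=OORR U=WGYG F=GWGY D=WBYB B=YBWB
After move 4 (F'): F=WYGG U=WGOR R=BOWR D=RRYB L=OGOY
Query 1: F[1] = Y
Query 2: B[2] = W
Query 3: L[3] = Y
Query 4: R[3] = R
Query 5: B[0] = Y
Query 6: U[3] = R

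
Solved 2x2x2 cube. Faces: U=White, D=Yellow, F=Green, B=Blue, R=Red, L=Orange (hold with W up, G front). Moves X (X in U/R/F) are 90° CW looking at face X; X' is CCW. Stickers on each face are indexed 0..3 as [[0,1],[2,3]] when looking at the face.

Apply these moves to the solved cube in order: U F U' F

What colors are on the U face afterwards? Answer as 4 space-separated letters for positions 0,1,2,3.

After move 1 (U): U=WWWW F=RRGG R=BBRR B=OOBB L=GGOO
After move 2 (F): F=GRGR U=WWOG R=WBWR D=RBYY L=GYOY
After move 3 (U'): U=WGWO F=GYGR R=GRWR B=WBBB L=OOOY
After move 4 (F): F=GGRY U=WGYO R=WROR D=WGYY L=OROB
Query: U face = WGYO

Answer: W G Y O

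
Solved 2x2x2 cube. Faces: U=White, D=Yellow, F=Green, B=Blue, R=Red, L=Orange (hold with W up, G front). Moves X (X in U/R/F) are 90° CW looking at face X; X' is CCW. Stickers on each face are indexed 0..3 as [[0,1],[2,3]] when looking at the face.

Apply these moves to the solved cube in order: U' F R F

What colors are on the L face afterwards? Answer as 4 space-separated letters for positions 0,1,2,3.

Answer: B R O B

Derivation:
After move 1 (U'): U=WWWW F=OOGG R=GGRR B=RRBB L=BBOO
After move 2 (F): F=GOGO U=WWOB R=WGWR D=RGYY L=BYOY
After move 3 (R): R=WWRG U=WOOO F=GGGY D=RBYR B=BRWB
After move 4 (F): F=GGYG U=WOYY R=OWOG D=RWYR L=BROB
Query: L face = BROB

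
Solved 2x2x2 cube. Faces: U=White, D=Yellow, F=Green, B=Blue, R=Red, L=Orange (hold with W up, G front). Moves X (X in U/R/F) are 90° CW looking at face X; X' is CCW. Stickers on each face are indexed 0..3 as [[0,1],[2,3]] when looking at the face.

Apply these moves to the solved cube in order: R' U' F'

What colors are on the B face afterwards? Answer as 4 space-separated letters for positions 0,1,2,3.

After move 1 (R'): R=RRRR U=WBWB F=GWGW D=YGYG B=YBYB
After move 2 (U'): U=BBWW F=OOGW R=GWRR B=RRYB L=YBOO
After move 3 (F'): F=OWOG U=BBGR R=GWYR D=BOYG L=YWOW
Query: B face = RRYB

Answer: R R Y B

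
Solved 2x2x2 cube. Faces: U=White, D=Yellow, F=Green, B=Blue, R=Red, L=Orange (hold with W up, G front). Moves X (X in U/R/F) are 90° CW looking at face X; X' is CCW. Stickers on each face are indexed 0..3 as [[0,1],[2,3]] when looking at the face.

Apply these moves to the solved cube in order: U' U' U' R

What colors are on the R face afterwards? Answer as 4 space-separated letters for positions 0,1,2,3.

After move 1 (U'): U=WWWW F=OOGG R=GGRR B=RRBB L=BBOO
After move 2 (U'): U=WWWW F=BBGG R=OORR B=GGBB L=RROO
After move 3 (U'): U=WWWW F=RRGG R=BBRR B=OOBB L=GGOO
After move 4 (R): R=RBRB U=WRWG F=RYGY D=YBYO B=WOWB
Query: R face = RBRB

Answer: R B R B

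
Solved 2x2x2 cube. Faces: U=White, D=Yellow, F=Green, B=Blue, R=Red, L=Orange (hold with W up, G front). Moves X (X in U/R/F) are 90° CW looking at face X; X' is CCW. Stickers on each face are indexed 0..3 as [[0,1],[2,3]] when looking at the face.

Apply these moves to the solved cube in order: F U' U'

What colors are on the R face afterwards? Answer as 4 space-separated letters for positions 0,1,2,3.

After move 1 (F): F=GGGG U=WWOO R=WRWR D=RRYY L=OYOY
After move 2 (U'): U=WOWO F=OYGG R=GGWR B=WRBB L=BBOY
After move 3 (U'): U=OOWW F=BBGG R=OYWR B=GGBB L=WROY
Query: R face = OYWR

Answer: O Y W R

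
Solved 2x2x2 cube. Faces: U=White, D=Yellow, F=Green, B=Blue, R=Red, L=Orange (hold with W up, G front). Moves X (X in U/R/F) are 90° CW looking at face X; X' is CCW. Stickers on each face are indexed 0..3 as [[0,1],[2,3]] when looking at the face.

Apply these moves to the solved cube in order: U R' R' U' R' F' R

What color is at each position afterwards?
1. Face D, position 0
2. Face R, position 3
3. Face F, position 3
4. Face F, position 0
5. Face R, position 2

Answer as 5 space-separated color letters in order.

Answer: O B O Y B

Derivation:
After move 1 (U): U=WWWW F=RRGG R=BBRR B=OOBB L=GGOO
After move 2 (R'): R=BRBR U=WBWO F=RWGW D=YRYG B=YOYB
After move 3 (R'): R=RRBB U=WYWY F=RBGO D=YWYW B=GORB
After move 4 (U'): U=YYWW F=GGGO R=RBBB B=RRRB L=GOOO
After move 5 (R'): R=BBRB U=YRWR F=GYGW D=YGYO B=WRWB
After move 6 (F'): F=YWGG U=YRBR R=GBYB D=OOYO L=GROW
After move 7 (R): R=YGBB U=YWBG F=YOGO D=OWYW B=RRRB
Query 1: D[0] = O
Query 2: R[3] = B
Query 3: F[3] = O
Query 4: F[0] = Y
Query 5: R[2] = B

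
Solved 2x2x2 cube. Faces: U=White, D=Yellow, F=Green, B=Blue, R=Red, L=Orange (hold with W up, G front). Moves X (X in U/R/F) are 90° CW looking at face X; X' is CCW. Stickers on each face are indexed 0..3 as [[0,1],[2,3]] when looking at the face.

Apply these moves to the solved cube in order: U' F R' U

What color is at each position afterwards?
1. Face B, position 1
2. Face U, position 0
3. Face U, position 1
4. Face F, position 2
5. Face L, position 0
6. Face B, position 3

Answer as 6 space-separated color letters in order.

Answer: Y O W G G B

Derivation:
After move 1 (U'): U=WWWW F=OOGG R=GGRR B=RRBB L=BBOO
After move 2 (F): F=GOGO U=WWOB R=WGWR D=RGYY L=BYOY
After move 3 (R'): R=GRWW U=WBOR F=GWGB D=ROYO B=YRGB
After move 4 (U): U=OWRB F=GRGB R=YRWW B=BYGB L=GWOY
Query 1: B[1] = Y
Query 2: U[0] = O
Query 3: U[1] = W
Query 4: F[2] = G
Query 5: L[0] = G
Query 6: B[3] = B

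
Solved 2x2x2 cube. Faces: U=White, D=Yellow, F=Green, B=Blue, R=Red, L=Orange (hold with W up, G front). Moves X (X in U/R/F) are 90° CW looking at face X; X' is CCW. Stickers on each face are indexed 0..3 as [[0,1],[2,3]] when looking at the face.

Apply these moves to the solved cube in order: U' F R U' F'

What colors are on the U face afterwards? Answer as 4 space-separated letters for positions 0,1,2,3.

Answer: O O G R

Derivation:
After move 1 (U'): U=WWWW F=OOGG R=GGRR B=RRBB L=BBOO
After move 2 (F): F=GOGO U=WWOB R=WGWR D=RGYY L=BYOY
After move 3 (R): R=WWRG U=WOOO F=GGGY D=RBYR B=BRWB
After move 4 (U'): U=OOWO F=BYGY R=GGRG B=WWWB L=BROY
After move 5 (F'): F=YYBG U=OOGR R=BGRG D=RYYR L=BOOW
Query: U face = OOGR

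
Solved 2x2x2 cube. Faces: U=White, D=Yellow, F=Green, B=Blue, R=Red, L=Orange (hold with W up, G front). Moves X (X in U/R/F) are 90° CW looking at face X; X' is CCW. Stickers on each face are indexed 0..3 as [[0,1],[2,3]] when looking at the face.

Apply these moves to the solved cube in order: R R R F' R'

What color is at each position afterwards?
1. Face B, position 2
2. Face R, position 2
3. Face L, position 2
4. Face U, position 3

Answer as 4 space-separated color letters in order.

After move 1 (R): R=RRRR U=WGWG F=GYGY D=YBYB B=WBWB
After move 2 (R): R=RRRR U=WYWY F=GBGB D=YWYW B=GBGB
After move 3 (R): R=RRRR U=WBWB F=GWGW D=YGYG B=YBYB
After move 4 (F'): F=WWGG U=WBRR R=GRYR D=OOYG L=OBOW
After move 5 (R'): R=RRGY U=WYRY F=WBGR D=OWYG B=GBOB
Query 1: B[2] = O
Query 2: R[2] = G
Query 3: L[2] = O
Query 4: U[3] = Y

Answer: O G O Y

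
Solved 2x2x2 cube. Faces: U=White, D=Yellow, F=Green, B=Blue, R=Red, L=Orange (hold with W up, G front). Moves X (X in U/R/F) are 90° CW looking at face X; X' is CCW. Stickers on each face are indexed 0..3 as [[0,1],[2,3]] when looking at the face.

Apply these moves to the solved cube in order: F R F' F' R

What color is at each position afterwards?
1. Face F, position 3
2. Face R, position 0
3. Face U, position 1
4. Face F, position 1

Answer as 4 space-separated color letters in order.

Answer: B Y G O

Derivation:
After move 1 (F): F=GGGG U=WWOO R=WRWR D=RRYY L=OYOY
After move 2 (R): R=WWRR U=WGOG F=GRGY D=RBYB B=OBWB
After move 3 (F'): F=RYGG U=WGWR R=BWRR D=YYYB L=OGOO
After move 4 (F'): F=YGRG U=WGBR R=YWYR D=GOYB L=OROW
After move 5 (R): R=YYRW U=WGBG F=YORB D=GWYO B=RBGB
Query 1: F[3] = B
Query 2: R[0] = Y
Query 3: U[1] = G
Query 4: F[1] = O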